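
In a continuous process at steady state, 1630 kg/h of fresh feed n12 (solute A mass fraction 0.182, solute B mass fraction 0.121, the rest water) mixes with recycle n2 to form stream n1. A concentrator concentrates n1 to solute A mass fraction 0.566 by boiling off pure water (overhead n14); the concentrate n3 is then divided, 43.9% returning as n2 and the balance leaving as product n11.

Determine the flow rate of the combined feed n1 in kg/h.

Overall solute A balance (none leaves overhead): solute A in fresh feed = solute A in product, i.e. 1630×0.182 = (1−0.439)·n3·0.566.
n3 = 296.66/(0.566×0.561) = 934.29 kg/h.
Recycle n2 = 0.439×934.29 = 410.15 kg/h.
Combined feed n1 = 1630 + 410.15 = 2040.2 kg/h.

2040 kg/h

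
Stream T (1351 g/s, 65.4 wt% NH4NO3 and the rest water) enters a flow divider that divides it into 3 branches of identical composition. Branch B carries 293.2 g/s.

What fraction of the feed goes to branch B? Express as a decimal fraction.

Fraction to B = 293.2/1351 = 0.2170.

0.217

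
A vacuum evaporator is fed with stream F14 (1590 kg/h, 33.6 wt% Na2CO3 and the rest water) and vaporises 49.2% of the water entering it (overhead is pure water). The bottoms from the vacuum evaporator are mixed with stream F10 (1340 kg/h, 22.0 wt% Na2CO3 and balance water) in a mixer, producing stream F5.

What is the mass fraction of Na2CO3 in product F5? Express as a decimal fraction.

0.3439

Vapour removed = 0.492×0.664×1590 = 519.43 kg/h; concentrate = 1070.6 kg/h.
Na2CO3 reaching the mixer = 534.24 (from concentrate) + 1340×0.220 = 829.04 kg/h.
Product flow = 1070.6 + 1340 = 2410.6 kg/h; Na2CO3 fraction = 0.3439.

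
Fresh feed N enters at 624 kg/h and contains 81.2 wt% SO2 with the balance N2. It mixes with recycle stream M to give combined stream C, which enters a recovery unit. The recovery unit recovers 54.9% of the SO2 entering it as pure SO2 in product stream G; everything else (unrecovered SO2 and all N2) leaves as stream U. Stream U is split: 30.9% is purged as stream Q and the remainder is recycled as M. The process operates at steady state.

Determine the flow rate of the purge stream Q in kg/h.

219.9 kg/h

N2 enters only via N and leaves only via the purge: 624×0.188 = 0.309×(N2 in U), and the recovery unit passes all N2, so N2 in C = N2 in U = 379.65 kg/h.
SO2 in C: m_A = 624×0.812 + (1−0.309)·(1−0.549)·m_A, so m_A = 506.69/0.6884 = 736.08 kg/h.
U = (1−0.549)×736.08 + 379.65 = 711.62 kg/h.
Purge Q = 0.309×711.62 = 219.89 kg/h.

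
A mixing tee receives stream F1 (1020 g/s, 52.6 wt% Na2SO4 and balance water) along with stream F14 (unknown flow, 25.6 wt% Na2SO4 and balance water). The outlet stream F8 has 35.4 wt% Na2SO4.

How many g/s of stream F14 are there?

Let F14 be the unknown flow. Total out = 1020 + F14.
Na2SO4 balance: 536.52 + 0.256·F14 = 0.354·(1020 + F14)
(0.256 − 0.354)·F14 = 0.354×1020 − 536.52 = -175.44
F14 = -175.44 / -0.098 = 1790.2 g/s

1790 g/s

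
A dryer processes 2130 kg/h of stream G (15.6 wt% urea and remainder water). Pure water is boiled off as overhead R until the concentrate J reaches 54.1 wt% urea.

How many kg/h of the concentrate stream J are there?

614.2 kg/h

urea is conserved: 2130×0.156 = 332.28 kg/h all reports to the concentrate.
Concentrate = 332.28/(target fraction) = 614.2 kg/h.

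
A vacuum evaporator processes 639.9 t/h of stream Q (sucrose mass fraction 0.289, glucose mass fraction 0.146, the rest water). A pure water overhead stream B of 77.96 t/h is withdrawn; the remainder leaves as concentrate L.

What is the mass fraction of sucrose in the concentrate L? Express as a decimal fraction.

sucrose is not removed: 639.9×0.289 = 184.93 t/h of sucrose enters L.
Concentrate = 639.9 − 77.96 = 561.94 t/h.
Mass fraction = 184.93/561.94 = 0.329.

0.329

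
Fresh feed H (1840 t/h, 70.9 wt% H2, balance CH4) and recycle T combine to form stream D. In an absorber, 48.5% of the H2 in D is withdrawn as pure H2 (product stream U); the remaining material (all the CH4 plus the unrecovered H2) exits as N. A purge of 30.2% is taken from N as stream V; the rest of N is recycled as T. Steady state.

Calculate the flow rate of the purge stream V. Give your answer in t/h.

CH4 enters only via H and leaves only via the purge: 1840×0.291 = 0.302×(CH4 in N), and the absorber passes all CH4, so CH4 in D = CH4 in N = 1773 t/h.
H2 in D: m_A = 1840×0.709 + (1−0.302)·(1−0.485)·m_A, so m_A = 1304.6/0.6405 = 2036.7 t/h.
N = (1−0.485)×2036.7 + 1773 = 2821.9 t/h.
Purge V = 0.302×2821.9 = 852.21 t/h.

852.2 t/h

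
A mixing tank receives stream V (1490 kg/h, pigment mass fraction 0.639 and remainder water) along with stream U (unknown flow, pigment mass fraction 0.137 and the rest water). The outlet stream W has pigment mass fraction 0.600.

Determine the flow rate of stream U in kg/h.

125.5 kg/h

Let U be the unknown flow. Total out = 1490 + U.
pigment balance: 952.11 + 0.137·U = 0.600·(1490 + U)
(0.137 − 0.600)·U = 0.600×1490 − 952.11 = -58.11
U = -58.11 / -0.463 = 125.51 kg/h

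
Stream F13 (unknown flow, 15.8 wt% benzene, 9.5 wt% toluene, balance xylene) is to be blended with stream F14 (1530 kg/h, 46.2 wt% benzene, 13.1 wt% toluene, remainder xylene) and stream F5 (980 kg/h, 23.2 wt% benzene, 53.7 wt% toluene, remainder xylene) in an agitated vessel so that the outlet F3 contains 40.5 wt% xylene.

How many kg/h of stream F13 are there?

489.6 kg/h

Let F13 be the unknown flow. Total out = 2510 + F13.
xylene balance: 849.09 + 0.747·F13 = 0.405·(2510 + F13)
(0.747 − 0.405)·F13 = 0.405×2510 − 849.09 = 167.46
F13 = 167.46 / 0.342 = 489.65 kg/h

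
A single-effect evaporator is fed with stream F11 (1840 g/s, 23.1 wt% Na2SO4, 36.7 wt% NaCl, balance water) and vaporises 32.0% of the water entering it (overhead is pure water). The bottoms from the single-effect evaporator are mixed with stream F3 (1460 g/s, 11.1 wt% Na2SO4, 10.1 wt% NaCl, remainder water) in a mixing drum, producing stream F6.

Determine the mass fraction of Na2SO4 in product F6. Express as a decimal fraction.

Vapour removed = 0.320×0.402×1840 = 236.7 g/s; concentrate = 1603.3 g/s.
Na2SO4 reaching the mixer = 425.04 (from concentrate) + 1460×0.111 = 587.1 g/s.
Product flow = 1603.3 + 1460 = 3063.3 g/s; Na2SO4 fraction = 0.192.

0.192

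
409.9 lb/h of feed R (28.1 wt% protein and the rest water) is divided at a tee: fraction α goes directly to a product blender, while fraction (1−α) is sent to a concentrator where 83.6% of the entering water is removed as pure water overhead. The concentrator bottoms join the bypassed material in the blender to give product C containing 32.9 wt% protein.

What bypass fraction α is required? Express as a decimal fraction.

0.757

All 409.9×0.281 = 115.18 lb/h of protein reaches C, so C = 115.18/0.329 = 350.1 lb/h and vapour = 59.803 lb/h.
The evaporator receives (1−α)·409.9 of feed at 0.719 water and removes 0.836 of that water:
0.836×0.719×(1−α)×409.9 = 59.803
(1−α) = 59.803/246.38 = 0.2427;  α = 0.7573.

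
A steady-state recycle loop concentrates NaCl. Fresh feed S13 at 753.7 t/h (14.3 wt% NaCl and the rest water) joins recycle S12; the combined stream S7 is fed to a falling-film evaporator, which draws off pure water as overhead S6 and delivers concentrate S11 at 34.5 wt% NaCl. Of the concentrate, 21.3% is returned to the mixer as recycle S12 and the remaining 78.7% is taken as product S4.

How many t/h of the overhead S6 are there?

441.3 t/h

Overall NaCl balance (none leaves overhead): NaCl in fresh feed = NaCl in product, i.e. 753.7×0.143 = (1−0.213)·S11·0.345.
S11 = 107.78/(0.345×0.787) = 396.95 t/h.
Recycle S12 = 0.213×396.95 = 84.551 t/h.
Combined feed S7 = 753.7 + 84.551 = 838.25 t/h.
Overhead S6 = S7 − S11 = 838.25 − 396.95 = 441.3 t/h.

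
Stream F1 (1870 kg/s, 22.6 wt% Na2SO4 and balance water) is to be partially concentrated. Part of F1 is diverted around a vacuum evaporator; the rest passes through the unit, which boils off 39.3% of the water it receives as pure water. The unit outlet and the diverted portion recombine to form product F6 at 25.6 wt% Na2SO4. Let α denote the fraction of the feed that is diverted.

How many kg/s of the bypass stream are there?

1150 kg/s

All 1870×0.226 = 422.62 kg/s of Na2SO4 reaches F6, so F6 = 422.62/0.256 = 1650.9 kg/s and vapour = 219.14 kg/s.
The evaporator receives (1−α)·1870 of feed at 0.774 water and removes 0.393 of that water:
0.393×0.774×(1−α)×1870 = 219.14
(1−α) = 219.14/568.82 = 0.3853;  α = 0.6147.
Bypass flow = 0.6147×1870 = 1149.6 kg/s.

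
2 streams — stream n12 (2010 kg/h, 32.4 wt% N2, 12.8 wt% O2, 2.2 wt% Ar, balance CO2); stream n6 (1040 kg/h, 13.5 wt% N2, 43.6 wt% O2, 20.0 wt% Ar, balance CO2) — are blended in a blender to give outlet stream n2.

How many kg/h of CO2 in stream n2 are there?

1295 kg/h

CO2 out = CO2 in = 2010×0.526 + 1040×0.229 = 1295.4 kg/h.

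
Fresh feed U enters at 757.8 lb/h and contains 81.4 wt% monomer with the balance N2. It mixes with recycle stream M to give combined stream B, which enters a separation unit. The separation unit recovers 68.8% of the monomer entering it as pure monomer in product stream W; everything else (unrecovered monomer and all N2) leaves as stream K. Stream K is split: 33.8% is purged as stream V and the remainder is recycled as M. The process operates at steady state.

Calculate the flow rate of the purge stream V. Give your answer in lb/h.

N2 enters only via U and leaves only via the purge: 757.8×0.186 = 0.338×(N2 in K), and the separation unit passes all N2, so N2 in B = N2 in K = 417.01 lb/h.
monomer in B: m_A = 757.8×0.814 + (1−0.338)·(1−0.688)·m_A, so m_A = 616.85/0.7935 = 777.42 lb/h.
K = (1−0.688)×777.42 + 417.01 = 659.57 lb/h.
Purge V = 0.338×659.57 = 222.93 lb/h.

222.9 lb/h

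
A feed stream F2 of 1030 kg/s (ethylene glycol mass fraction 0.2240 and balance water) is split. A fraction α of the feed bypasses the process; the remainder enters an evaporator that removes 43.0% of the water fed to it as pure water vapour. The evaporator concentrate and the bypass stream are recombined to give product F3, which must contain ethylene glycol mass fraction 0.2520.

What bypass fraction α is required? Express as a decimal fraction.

0.667

All 1030×0.224 = 230.72 kg/s of ethylene glycol reaches F3, so F3 = 230.72/0.252 = 915.56 kg/s and vapour = 114.44 kg/s.
The evaporator receives (1−α)·1030 of feed at 0.776 water and removes 0.430 of that water:
0.430×0.776×(1−α)×1030 = 114.44
(1−α) = 114.44/343.69 = 0.3330;  α = 0.6670.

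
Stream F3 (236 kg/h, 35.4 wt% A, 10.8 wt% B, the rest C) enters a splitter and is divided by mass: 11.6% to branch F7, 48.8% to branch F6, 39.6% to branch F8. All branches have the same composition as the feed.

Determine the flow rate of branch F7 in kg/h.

Branch F7 flow = 0.116×236 = 27.376 kg/h.

27.38 kg/h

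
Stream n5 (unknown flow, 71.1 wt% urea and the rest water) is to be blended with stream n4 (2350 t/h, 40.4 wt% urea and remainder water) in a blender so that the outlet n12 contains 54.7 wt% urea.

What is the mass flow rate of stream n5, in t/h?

Let n5 be the unknown flow. Total out = 2350 + n5.
urea balance: 949.4 + 0.711·n5 = 0.547·(2350 + n5)
(0.711 − 0.547)·n5 = 0.547×2350 − 949.4 = 336.05
n5 = 336.05 / 0.164 = 2049.1 t/h

2049 t/h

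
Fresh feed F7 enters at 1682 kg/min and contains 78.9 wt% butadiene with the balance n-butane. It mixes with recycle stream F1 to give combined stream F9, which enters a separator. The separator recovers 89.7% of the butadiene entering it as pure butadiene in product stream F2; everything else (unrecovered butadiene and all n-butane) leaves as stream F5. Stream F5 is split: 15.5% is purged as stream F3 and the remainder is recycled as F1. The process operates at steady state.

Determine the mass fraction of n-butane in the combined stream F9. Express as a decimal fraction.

n-butane enters only via F7 and leaves only via the purge: 1682×0.211 = 0.155×(n-butane in F5), and the separator passes all n-butane, so n-butane in F9 = n-butane in F5 = 2289.7 kg/min.
butadiene in F9: m_A = 1682×0.789 + (1−0.155)·(1−0.897)·m_A, so m_A = 1327.1/0.9130 = 1453.6 kg/min.
F9 = 1453.6 + 2289.7 = 3743.3 kg/min.
n-butane fraction in F9 = 2289.7/3743.3 = 0.612.

0.612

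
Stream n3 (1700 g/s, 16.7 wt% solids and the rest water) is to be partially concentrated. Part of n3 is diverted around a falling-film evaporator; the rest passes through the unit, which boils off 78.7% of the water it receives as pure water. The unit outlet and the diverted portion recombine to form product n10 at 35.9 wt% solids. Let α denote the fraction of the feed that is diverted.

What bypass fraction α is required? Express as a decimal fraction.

0.184

All 1700×0.167 = 283.9 g/s of solids reaches n10, so n10 = 283.9/0.359 = 790.81 g/s and vapour = 909.19 g/s.
The evaporator receives (1−α)·1700 of feed at 0.833 water and removes 0.787 of that water:
0.787×0.833×(1−α)×1700 = 909.19
(1−α) = 909.19/1114.5 = 0.8158;  α = 0.1842.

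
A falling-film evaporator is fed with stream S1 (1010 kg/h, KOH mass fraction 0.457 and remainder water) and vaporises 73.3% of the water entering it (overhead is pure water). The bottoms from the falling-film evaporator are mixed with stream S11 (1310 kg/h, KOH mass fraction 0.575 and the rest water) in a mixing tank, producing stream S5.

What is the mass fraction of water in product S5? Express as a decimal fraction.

0.367

Vapour removed = 0.733×0.543×1010 = 402 kg/h; concentrate = 608 kg/h.
water reaching the mixer = 146.43 (from concentrate) + 1310×0.425 = 703.18 kg/h.
Product flow = 608 + 1310 = 1918 kg/h; water fraction = 0.367.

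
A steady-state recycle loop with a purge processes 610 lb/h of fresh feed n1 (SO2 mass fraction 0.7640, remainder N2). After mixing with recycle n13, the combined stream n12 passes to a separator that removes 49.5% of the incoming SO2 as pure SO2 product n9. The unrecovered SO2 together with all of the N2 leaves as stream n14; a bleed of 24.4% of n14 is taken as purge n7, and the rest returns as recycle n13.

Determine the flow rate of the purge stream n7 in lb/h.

236.8 lb/h

N2 enters only via n1 and leaves only via the purge: 610×0.236 = 0.244×(N2 in n14), and the separator passes all N2, so N2 in n12 = N2 in n14 = 590 lb/h.
SO2 in n12: m_A = 610×0.764 + (1−0.244)·(1−0.495)·m_A, so m_A = 466.04/0.6182 = 753.84 lb/h.
n14 = (1−0.495)×753.84 + 590 = 970.69 lb/h.
Purge n7 = 0.244×970.69 = 236.85 lb/h.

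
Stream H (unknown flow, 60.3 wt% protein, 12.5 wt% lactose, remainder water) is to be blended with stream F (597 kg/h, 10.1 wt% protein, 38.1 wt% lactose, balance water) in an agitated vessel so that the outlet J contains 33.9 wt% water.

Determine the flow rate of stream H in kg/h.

1595 kg/h

Let H be the unknown flow. Total out = 597 + H.
water balance: 309.25 + 0.272·H = 0.339·(597 + H)
(0.272 − 0.339)·H = 0.339×597 − 309.25 = -106.86
H = -106.86 / -0.067 = 1595 kg/h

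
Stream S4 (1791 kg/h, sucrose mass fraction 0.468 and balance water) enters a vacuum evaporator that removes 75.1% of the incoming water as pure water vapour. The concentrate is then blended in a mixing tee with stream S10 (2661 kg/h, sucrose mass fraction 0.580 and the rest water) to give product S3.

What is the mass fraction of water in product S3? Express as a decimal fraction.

0.363

Vapour removed = 0.751×0.532×1791 = 715.56 kg/h; concentrate = 1075.4 kg/h.
water reaching the mixer = 237.25 (from concentrate) + 2661×0.420 = 1354.9 kg/h.
Product flow = 1075.4 + 2661 = 3736.4 kg/h; water fraction = 0.363.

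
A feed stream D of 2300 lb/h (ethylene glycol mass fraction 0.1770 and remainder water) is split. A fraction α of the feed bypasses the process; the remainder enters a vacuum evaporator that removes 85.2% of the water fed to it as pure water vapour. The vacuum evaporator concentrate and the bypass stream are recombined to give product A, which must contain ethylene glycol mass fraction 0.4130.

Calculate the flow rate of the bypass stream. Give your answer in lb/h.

All 2300×0.177 = 407.1 lb/h of ethylene glycol reaches A, so A = 407.1/0.413 = 985.71 lb/h and vapour = 1314.3 lb/h.
The evaporator receives (1−α)·2300 of feed at 0.823 water and removes 0.852 of that water:
0.852×0.823×(1−α)×2300 = 1314.3
(1−α) = 1314.3/1612.8 = 0.8149;  α = 0.1851.
Bypass flow = 0.1851×2300 = 425.65 lb/h.

425.7 lb/h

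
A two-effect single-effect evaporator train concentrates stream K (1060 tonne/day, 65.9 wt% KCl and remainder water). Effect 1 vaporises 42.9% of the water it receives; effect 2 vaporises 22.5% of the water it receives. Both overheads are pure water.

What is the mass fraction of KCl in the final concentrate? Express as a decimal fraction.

0.814

water in feed = 1060×0.341 = 361.46 tonne/day.
After stage 1: water left = (1−0.429)×361.46 = 206.39; stream total = 904.93 tonne/day.
After stage 2: water left = (1−0.225)×206.39 = 159.96; final concentrate = 858.5 tonne/day.
KCl fraction = 698.54/858.5 = 0.814.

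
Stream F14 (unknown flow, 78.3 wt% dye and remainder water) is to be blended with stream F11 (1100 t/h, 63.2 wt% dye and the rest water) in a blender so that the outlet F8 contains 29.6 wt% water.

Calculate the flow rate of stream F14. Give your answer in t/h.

Let F14 be the unknown flow. Total out = 1100 + F14.
water balance: 404.8 + 0.217·F14 = 0.296·(1100 + F14)
(0.217 − 0.296)·F14 = 0.296×1100 − 404.8 = -79.2
F14 = -79.2 / -0.079 = 1002.5 t/h

1003 t/h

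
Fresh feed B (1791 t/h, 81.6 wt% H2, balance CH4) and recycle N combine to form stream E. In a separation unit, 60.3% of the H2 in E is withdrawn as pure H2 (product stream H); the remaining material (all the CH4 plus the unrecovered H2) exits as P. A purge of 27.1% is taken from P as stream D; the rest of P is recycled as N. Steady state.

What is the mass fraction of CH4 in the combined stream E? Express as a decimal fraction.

CH4 enters only via B and leaves only via the purge: 1791×0.184 = 0.271×(CH4 in P), and the separation unit passes all CH4, so CH4 in E = CH4 in P = 1216 t/h.
H2 in E: m_A = 1791×0.816 + (1−0.271)·(1−0.603)·m_A, so m_A = 1461.5/0.7106 = 2056.7 t/h.
E = 2056.7 + 1216 = 3272.7 t/h.
CH4 fraction in E = 1216/3272.7 = 0.372.

0.372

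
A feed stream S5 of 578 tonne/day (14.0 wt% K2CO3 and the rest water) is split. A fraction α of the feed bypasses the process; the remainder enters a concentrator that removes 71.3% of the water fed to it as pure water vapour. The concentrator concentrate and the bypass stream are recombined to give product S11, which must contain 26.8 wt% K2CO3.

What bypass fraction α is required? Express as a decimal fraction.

0.221

All 578×0.140 = 80.92 tonne/day of K2CO3 reaches S11, so S11 = 80.92/0.268 = 301.94 tonne/day and vapour = 276.06 tonne/day.
The evaporator receives (1−α)·578 of feed at 0.860 water and removes 0.713 of that water:
0.713×0.860×(1−α)×578 = 276.06
(1−α) = 276.06/354.42 = 0.7789;  α = 0.2211.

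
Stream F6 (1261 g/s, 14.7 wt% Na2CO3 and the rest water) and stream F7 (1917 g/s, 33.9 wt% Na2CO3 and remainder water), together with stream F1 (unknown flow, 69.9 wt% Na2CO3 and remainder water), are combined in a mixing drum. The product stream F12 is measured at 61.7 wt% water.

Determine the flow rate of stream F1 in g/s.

1209 g/s

Let F1 be the unknown flow. Total out = 3178 + F1.
water balance: 2342.8 + 0.301·F1 = 0.617·(3178 + F1)
(0.301 − 0.617)·F1 = 0.617×3178 − 2342.8 = -381.94
F1 = -381.94 / -0.316 = 1208.7 g/s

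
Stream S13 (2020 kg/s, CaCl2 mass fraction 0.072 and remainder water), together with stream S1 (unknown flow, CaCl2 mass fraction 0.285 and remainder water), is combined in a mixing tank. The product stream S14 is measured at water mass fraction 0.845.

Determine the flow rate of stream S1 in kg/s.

1290 kg/s

Let S1 be the unknown flow. Total out = 2020 + S1.
water balance: 1874.6 + 0.715·S1 = 0.845·(2020 + S1)
(0.715 − 0.845)·S1 = 0.845×2020 − 1874.6 = -167.66
S1 = -167.66 / -0.130 = 1289.7 kg/s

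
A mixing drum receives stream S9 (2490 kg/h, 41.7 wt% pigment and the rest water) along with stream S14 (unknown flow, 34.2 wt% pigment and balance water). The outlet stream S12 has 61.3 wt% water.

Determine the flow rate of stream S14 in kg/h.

Let S14 be the unknown flow. Total out = 2490 + S14.
water balance: 1451.7 + 0.658·S14 = 0.613·(2490 + S14)
(0.658 − 0.613)·S14 = 0.613×2490 − 1451.7 = 74.7
S14 = 74.7 / 0.045 = 1660 kg/h

1660 kg/h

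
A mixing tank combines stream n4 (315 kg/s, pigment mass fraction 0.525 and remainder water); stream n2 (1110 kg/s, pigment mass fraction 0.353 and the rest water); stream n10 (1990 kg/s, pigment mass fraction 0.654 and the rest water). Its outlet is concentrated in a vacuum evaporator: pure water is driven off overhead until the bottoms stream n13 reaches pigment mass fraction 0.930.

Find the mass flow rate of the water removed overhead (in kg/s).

1416 kg/s

pigment entering = 315×0.525 + 1110×0.353 + 1990×0.654 = 1858.7 kg/s.
All pigment reports to n13, so n13 = 1858.7/0.930 = 1998.6 kg/s.
Total feed = 3415 kg/s; overhead = 3415 − 1998.6 = 1416.4 kg/s.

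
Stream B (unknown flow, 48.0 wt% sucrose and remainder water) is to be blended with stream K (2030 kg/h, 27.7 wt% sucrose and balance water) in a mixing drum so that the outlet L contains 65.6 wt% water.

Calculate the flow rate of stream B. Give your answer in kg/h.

Let B be the unknown flow. Total out = 2030 + B.
water balance: 1467.7 + 0.520·B = 0.656·(2030 + B)
(0.520 − 0.656)·B = 0.656×2030 − 1467.7 = -136.01
B = -136.01 / -0.136 = 1000.1 kg/h

1000 kg/h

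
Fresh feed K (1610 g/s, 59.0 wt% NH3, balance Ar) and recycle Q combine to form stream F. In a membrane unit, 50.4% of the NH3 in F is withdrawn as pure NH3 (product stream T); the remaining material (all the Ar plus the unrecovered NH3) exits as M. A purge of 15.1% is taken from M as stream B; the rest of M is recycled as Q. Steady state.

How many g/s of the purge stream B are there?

Ar enters only via K and leaves only via the purge: 1610×0.410 = 0.151×(Ar in M), and the membrane unit passes all Ar, so Ar in F = Ar in M = 4371.5 g/s.
NH3 in F: m_A = 1610×0.590 + (1−0.151)·(1−0.504)·m_A, so m_A = 949.9/0.5789 = 1640.9 g/s.
M = (1−0.504)×1640.9 + 4371.5 = 5185.4 g/s.
Purge B = 0.151×5185.4 = 783 g/s.

783 g/s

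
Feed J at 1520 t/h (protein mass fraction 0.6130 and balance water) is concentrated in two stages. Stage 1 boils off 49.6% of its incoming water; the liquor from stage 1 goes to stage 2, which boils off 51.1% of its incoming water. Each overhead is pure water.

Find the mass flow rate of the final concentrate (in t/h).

water in feed = 1520×0.387 = 588.24 t/h.
After stage 1: water left = (1−0.496)×588.24 = 296.47; stream total = 1228.2 t/h.
After stage 2: water left = (1−0.511)×296.47 = 144.98; final concentrate = 1076.7 t/h.

1077 t/h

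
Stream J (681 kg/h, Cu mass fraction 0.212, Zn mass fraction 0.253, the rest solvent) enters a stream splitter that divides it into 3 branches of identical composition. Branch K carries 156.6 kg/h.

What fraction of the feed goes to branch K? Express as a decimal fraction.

0.230

Fraction to K = 156.6/681 = 0.2300.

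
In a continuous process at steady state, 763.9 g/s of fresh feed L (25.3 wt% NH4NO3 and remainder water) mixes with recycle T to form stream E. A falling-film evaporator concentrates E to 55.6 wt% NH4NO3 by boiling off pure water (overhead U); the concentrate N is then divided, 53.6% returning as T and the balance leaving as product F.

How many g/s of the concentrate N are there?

749.1 g/s

Overall NH4NO3 balance (none leaves overhead): NH4NO3 in fresh feed = NH4NO3 in product, i.e. 763.9×0.253 = (1−0.536)·N·0.556.
N = 193.27/(0.556×0.464) = 749.14 g/s.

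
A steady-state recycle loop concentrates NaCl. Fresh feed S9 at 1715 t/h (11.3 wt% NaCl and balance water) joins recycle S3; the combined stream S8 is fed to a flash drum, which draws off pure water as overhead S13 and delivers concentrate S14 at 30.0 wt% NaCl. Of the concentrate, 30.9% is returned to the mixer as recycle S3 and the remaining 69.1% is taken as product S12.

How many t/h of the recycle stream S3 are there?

288.9 t/h

Overall NaCl balance (none leaves overhead): NaCl in fresh feed = NaCl in product, i.e. 1715×0.113 = (1−0.309)·S14·0.300.
S14 = 193.8/(0.300×0.691) = 934.85 t/h.
Recycle S3 = 0.309×934.85 = 288.87 t/h.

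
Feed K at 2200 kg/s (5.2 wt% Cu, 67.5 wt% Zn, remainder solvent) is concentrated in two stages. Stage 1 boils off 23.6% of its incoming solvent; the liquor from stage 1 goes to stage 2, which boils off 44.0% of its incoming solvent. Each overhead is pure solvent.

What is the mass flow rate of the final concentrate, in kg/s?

1856 kg/s

solvent in feed = 2200×0.273 = 600.6 kg/s.
After stage 1: solvent left = (1−0.236)×600.6 = 458.86; stream total = 2058.3 kg/s.
After stage 2: solvent left = (1−0.440)×458.86 = 256.96; final concentrate = 1856.4 kg/s.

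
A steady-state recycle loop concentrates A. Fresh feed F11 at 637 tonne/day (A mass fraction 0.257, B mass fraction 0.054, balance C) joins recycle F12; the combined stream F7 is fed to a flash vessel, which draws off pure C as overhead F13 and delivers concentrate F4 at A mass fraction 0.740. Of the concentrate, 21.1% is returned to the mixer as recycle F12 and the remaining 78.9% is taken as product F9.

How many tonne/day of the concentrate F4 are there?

Overall A balance (none leaves overhead): A in fresh feed = A in product, i.e. 637×0.257 = (1−0.211)·F4·0.740.
F4 = 163.71/(0.740×0.789) = 280.39 tonne/day.

280.4 tonne/day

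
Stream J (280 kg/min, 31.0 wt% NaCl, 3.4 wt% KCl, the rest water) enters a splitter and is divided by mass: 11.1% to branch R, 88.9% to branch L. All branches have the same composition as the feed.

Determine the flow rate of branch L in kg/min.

Branch L flow = 0.889×280 = 248.92 kg/min.

248.9 kg/min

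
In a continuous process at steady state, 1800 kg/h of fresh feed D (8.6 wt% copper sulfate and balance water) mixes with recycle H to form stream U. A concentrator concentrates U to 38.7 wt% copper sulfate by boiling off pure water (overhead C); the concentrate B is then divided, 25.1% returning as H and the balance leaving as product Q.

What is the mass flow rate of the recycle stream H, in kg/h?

134 kg/h

Overall copper sulfate balance (none leaves overhead): copper sulfate in fresh feed = copper sulfate in product, i.e. 1800×0.086 = (1−0.251)·B·0.387.
B = 154.8/(0.387×0.749) = 534.05 kg/h.
Recycle H = 0.251×534.05 = 134.05 kg/h.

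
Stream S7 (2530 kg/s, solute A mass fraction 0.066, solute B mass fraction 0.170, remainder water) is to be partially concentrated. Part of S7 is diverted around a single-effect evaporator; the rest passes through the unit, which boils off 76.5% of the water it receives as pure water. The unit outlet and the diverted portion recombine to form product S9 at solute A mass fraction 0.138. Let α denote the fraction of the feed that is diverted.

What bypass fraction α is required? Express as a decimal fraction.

All 2530×0.066 = 166.98 kg/s of solute A reaches S9, so S9 = 166.98/0.138 = 1210 kg/s and vapour = 1320 kg/s.
The evaporator receives (1−α)·2530 of feed at 0.764 water and removes 0.765 of that water:
0.765×0.764×(1−α)×2530 = 1320
(1−α) = 1320/1478.7 = 0.8927;  α = 0.1073.

0.107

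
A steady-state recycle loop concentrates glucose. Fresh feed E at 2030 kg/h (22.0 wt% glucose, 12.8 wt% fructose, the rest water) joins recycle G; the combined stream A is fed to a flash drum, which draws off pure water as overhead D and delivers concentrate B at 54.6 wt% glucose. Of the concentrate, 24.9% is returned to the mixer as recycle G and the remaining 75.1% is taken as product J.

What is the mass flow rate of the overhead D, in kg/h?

1212 kg/h

Overall glucose balance (none leaves overhead): glucose in fresh feed = glucose in product, i.e. 2030×0.220 = (1−0.249)·B·0.546.
B = 446.6/(0.546×0.751) = 1089.1 kg/h.
Recycle G = 0.249×1089.1 = 271.2 kg/h.
Combined feed A = 2030 + 271.2 = 2301.2 kg/h.
Overhead D = A − B = 2301.2 − 1089.1 = 1212.1 kg/h.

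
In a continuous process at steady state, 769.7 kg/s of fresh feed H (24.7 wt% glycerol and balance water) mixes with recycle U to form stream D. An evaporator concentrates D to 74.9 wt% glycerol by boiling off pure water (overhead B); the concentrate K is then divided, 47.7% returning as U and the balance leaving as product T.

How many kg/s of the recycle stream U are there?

Overall glycerol balance (none leaves overhead): glycerol in fresh feed = glycerol in product, i.e. 769.7×0.247 = (1−0.477)·K·0.749.
K = 190.12/(0.749×0.523) = 485.33 kg/s.
Recycle U = 0.477×485.33 = 231.5 kg/s.

231.5 kg/s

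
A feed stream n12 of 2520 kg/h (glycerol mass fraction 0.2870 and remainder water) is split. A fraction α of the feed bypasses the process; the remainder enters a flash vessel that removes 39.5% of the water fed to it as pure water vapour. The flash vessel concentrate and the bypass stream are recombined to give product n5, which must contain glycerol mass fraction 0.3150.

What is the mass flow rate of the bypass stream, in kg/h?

All 2520×0.287 = 723.24 kg/h of glycerol reaches n5, so n5 = 723.24/0.315 = 2296 kg/h and vapour = 224 kg/h.
The evaporator receives (1−α)·2520 of feed at 0.713 water and removes 0.395 of that water:
0.395×0.713×(1−α)×2520 = 224
(1−α) = 224/709.72 = 0.3156;  α = 0.6844.
Bypass flow = 0.6844×2520 = 1724.6 kg/h.

1725 kg/h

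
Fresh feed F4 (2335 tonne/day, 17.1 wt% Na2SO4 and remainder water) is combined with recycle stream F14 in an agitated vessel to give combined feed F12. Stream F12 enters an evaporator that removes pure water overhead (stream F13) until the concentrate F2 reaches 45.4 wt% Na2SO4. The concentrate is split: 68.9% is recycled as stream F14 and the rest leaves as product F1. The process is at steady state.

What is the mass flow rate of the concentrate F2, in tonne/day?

2828 tonne/day

Overall Na2SO4 balance (none leaves overhead): Na2SO4 in fresh feed = Na2SO4 in product, i.e. 2335×0.171 = (1−0.689)·F2·0.454.
F2 = 399.29/(0.454×0.311) = 2827.9 tonne/day.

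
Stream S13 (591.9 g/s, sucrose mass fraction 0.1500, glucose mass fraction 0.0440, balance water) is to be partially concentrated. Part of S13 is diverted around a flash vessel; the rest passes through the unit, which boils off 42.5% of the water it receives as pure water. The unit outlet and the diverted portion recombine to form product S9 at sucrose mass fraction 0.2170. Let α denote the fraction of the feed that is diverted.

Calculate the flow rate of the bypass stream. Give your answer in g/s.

58.39 g/s

All 591.9×0.150 = 88.785 g/s of sucrose reaches S9, so S9 = 88.785/0.217 = 409.15 g/s and vapour = 182.75 g/s.
The evaporator receives (1−α)·591.9 of feed at 0.806 water and removes 0.425 of that water:
0.425×0.806×(1−α)×591.9 = 182.75
(1−α) = 182.75/202.76 = 0.9013;  α = 0.0987.
Bypass flow = 0.0987×591.9 = 58.394 g/s.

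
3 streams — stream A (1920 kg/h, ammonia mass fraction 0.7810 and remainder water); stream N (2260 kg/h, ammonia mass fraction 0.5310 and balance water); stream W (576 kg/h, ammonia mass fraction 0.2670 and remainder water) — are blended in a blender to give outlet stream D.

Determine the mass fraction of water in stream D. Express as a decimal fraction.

0.4000

Total flow out = 1920 + 2260 + 576 = 4756 kg/h.
water in = 1920×0.219 + 2260×0.469 + 576×0.733 = 1902.6 kg/h.
water mass fraction in D = 1902.6/4756 = 0.4000.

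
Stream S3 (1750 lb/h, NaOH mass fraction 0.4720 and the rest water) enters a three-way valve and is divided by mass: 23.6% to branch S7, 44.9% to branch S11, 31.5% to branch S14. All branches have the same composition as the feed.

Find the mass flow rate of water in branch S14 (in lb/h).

Branch S14 total = 0.315×1750 = 551.25 lb/h.
water in S14 = 0.528×551.25 = 291.06 lb/h.

291.1 lb/h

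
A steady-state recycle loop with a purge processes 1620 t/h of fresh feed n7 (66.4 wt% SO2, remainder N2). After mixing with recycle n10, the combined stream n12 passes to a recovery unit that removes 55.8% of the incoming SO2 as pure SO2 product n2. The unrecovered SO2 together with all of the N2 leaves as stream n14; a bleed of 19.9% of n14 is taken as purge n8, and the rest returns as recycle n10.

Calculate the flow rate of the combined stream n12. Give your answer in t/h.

N2 enters only via n7 and leaves only via the purge: 1620×0.336 = 0.199×(N2 in n14), and the recovery unit passes all N2, so N2 in n12 = N2 in n14 = 2735.3 t/h.
SO2 in n12: m_A = 1620×0.664 + (1−0.199)·(1−0.558)·m_A, so m_A = 1075.7/0.6460 = 1665.2 t/h.
n12 = 1665.2 + 2735.3 = 4400.5 t/h.

4401 t/h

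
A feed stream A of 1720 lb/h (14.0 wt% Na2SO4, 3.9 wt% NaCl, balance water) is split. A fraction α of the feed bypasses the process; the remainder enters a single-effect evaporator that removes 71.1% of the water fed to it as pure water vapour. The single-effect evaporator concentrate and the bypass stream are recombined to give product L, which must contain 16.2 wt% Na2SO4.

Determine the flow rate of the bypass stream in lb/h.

1320 lb/h

All 1720×0.140 = 240.8 lb/h of Na2SO4 reaches L, so L = 240.8/0.162 = 1486.4 lb/h and vapour = 233.58 lb/h.
The evaporator receives (1−α)·1720 of feed at 0.821 water and removes 0.711 of that water:
0.711×0.821×(1−α)×1720 = 233.58
(1−α) = 233.58/1004 = 0.2326;  α = 0.7674.
Bypass flow = 0.7674×1720 = 1319.8 lb/h.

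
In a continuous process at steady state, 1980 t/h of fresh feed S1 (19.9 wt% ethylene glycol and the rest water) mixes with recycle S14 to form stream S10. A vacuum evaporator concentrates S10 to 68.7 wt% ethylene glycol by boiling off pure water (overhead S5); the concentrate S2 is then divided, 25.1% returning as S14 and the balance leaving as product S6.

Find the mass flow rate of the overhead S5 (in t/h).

1406 t/h

Overall ethylene glycol balance (none leaves overhead): ethylene glycol in fresh feed = ethylene glycol in product, i.e. 1980×0.199 = (1−0.251)·S2·0.687.
S2 = 394.02/(0.687×0.749) = 765.74 t/h.
Recycle S14 = 0.251×765.74 = 192.2 t/h.
Combined feed S10 = 1980 + 192.2 = 2172.2 t/h.
Overhead S5 = S10 − S2 = 2172.2 − 765.74 = 1406.5 t/h.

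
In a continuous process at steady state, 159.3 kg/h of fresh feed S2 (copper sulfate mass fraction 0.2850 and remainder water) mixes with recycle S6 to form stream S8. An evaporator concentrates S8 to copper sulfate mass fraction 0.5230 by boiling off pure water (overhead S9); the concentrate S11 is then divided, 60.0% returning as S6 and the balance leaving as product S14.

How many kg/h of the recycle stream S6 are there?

130.2 kg/h

Overall copper sulfate balance (none leaves overhead): copper sulfate in fresh feed = copper sulfate in product, i.e. 159.3×0.285 = (1−0.600)·S11·0.523.
S11 = 45.401/(0.523×0.400) = 217.02 kg/h.
Recycle S6 = 0.600×217.02 = 130.21 kg/h.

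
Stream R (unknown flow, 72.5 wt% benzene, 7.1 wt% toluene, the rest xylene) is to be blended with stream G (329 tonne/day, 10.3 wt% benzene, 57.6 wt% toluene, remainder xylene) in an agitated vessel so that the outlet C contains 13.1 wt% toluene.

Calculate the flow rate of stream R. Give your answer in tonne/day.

2440 tonne/day

Let R be the unknown flow. Total out = 329 + R.
toluene balance: 189.5 + 0.071·R = 0.131·(329 + R)
(0.071 − 0.131)·R = 0.131×329 − 189.5 = -146.4
R = -146.4 / -0.060 = 2440.1 tonne/day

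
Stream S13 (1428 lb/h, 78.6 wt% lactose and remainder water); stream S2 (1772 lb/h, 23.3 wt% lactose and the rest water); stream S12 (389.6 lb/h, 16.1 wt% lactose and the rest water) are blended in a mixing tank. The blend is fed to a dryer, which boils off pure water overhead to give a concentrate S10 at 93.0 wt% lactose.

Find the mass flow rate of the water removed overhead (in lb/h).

lactose entering = 1428×0.786 + 1772×0.233 + 389.6×0.161 = 1598 lb/h.
All lactose reports to S10, so S10 = 1598/0.930 = 1718.3 lb/h.
Total feed = 3589.6 lb/h; overhead = 3589.6 − 1718.3 = 1871.3 lb/h.

1871 lb/h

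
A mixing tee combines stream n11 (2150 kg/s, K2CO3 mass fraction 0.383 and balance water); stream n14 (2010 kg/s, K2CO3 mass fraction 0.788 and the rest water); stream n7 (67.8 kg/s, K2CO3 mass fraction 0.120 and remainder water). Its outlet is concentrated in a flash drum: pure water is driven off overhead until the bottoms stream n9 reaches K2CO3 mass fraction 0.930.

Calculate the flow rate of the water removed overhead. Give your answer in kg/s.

K2CO3 entering = 2150×0.383 + 2010×0.788 + 67.8×0.120 = 2415.5 kg/s.
All K2CO3 reports to n9, so n9 = 2415.5/0.930 = 2597.3 kg/s.
Total feed = 4227.8 kg/s; overhead = 4227.8 − 2597.3 = 1630.5 kg/s.

1631 kg/s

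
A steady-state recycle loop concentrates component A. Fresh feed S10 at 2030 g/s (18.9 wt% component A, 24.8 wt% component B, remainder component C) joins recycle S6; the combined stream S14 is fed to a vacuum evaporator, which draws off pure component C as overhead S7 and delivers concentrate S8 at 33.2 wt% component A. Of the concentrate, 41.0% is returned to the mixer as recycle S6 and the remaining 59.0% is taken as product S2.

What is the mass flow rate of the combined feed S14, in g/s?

2833 g/s

Overall component A balance (none leaves overhead): component A in fresh feed = component A in product, i.e. 2030×0.189 = (1−0.410)·S8·0.332.
S8 = 383.67/(0.332×0.590) = 1958.7 g/s.
Recycle S6 = 0.410×1958.7 = 803.07 g/s.
Combined feed S14 = 2030 + 803.07 = 2833.1 g/s.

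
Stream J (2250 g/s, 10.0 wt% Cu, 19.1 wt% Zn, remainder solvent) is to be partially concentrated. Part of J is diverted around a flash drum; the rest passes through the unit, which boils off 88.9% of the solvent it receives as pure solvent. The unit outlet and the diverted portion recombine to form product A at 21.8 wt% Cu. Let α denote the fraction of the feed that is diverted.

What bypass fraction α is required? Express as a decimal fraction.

All 2250×0.100 = 225 g/s of Cu reaches A, so A = 225/0.218 = 1032.1 g/s and vapour = 1217.9 g/s.
The evaporator receives (1−α)·2250 of feed at 0.709 solvent and removes 0.889 of that solvent:
0.889×0.709×(1−α)×2250 = 1217.9
(1−α) = 1217.9/1418.2 = 0.8588;  α = 0.1412.

0.141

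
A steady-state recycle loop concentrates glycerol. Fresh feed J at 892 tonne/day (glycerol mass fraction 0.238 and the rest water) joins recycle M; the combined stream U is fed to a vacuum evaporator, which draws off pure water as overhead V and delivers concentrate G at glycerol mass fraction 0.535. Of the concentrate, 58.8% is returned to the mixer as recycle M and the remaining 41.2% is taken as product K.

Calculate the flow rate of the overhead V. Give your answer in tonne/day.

Overall glycerol balance (none leaves overhead): glycerol in fresh feed = glycerol in product, i.e. 892×0.238 = (1−0.588)·G·0.535.
G = 212.3/(0.535×0.412) = 963.14 tonne/day.
Recycle M = 0.588×963.14 = 566.33 tonne/day.
Combined feed U = 892 + 566.33 = 1458.3 tonne/day.
Overhead V = U − G = 1458.3 − 963.14 = 495.19 tonne/day.

495.2 tonne/day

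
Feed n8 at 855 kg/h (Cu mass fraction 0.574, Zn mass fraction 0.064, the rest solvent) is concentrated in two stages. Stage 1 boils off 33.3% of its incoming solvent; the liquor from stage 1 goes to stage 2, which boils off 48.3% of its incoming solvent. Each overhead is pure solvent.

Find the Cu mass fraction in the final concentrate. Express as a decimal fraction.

solvent in feed = 855×0.362 = 309.51 kg/h.
After stage 1: solvent left = (1−0.333)×309.51 = 206.44; stream total = 751.93 kg/h.
After stage 2: solvent left = (1−0.483)×206.44 = 106.73; final concentrate = 652.22 kg/h.
Cu fraction = 490.77/652.22 = 0.752.

0.752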